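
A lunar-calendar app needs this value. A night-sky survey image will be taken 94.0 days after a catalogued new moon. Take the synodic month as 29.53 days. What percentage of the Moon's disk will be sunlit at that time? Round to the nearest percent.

94.0 d spans 3 complete synodic months (3 × 29.53 = 88.59 d) plus 5.41 d.
The Moon has covered 5.41/29.53 of its cycle, so θ ≈ 360° × 5.41/29.53 = 66.0°.
cos 66.0° = 0.407, so f = (1 − 0.407)/2 = 0.296, so 30%.

30%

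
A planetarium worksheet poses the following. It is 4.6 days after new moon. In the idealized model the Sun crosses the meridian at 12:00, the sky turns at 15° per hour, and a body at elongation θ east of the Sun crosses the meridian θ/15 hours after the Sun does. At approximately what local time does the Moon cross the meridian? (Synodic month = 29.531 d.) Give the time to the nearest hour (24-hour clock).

Phase angle: θ = 360°·(4.6 d)/(29.531 d) = 56.1°.
The Moon trails the Sun by θ/15 = 56.1/15 ≈ 3.74 hours.
12:00 + 3.74 h ≈ 15:44 → 16:00 to the nearest hour.

16:00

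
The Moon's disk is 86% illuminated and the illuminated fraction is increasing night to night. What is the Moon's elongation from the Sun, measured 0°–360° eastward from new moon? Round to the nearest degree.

136°

Invert f = (1 − cos θ)/2 to get cos θ = 1 − 2(0.86) = -0.720, hence θ₀ = arccos -0.720 = 136.1°.
Before full moon the principal value applies: θ = 136.1°.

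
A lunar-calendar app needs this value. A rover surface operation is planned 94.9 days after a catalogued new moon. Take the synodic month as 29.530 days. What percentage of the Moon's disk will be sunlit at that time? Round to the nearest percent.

94.9 d spans 3 complete synodic months (3 × 29.530 = 88.59 d) plus 6.31 d.
The Moon has covered 6.31/29.530 of its cycle, so θ ≈ 360° × 6.31/29.530 = 76.9°.
Illuminated fraction = (1 − cos 76.9°)/2 = (1 − 0.226)/2 ≈ 0.387, so 39%.

39%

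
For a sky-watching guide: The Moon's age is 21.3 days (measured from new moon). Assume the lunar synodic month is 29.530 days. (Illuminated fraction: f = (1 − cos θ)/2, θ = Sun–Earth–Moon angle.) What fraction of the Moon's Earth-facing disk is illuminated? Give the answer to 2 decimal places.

0.59

The Moon has covered 21.3/29.530 of its cycle, so θ ≈ 360° × 21.3/29.530 = 259.7°.
cos 259.7° = (-0.179), so f = (1 − (-0.179))/2 = 0.590.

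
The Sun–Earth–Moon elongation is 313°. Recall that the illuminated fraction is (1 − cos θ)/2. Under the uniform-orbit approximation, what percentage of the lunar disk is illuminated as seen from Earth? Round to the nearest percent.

16%

f = (1 − cos 313°)/2 = (1 − 0.682)/2 ≈ 0.159, i.e. 16%.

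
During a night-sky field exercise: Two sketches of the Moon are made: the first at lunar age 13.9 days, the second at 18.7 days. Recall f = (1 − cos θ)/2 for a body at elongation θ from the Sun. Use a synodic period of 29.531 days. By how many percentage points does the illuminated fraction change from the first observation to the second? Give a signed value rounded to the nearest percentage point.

θ₁ = 360° × 13.9/29.531 = 169.4°, f₁ = (1 − cos θ₁)/2 = 0.992.
θ₂ = 360° × 18.7/29.531 = 228.0°, f₂ = (1 − cos θ₂)/2 = 0.835.
Change = f₂ − f₁ = -0.157 → -16 percentage points.

-16 percentage points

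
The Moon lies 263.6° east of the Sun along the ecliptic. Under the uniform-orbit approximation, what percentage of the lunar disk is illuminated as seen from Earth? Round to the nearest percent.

Half-versine of 263.6°: (1 − (-0.111))/2 = 0.556, i.e. 56%.

56%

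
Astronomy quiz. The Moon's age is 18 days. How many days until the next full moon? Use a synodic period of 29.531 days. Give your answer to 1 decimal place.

Full moon is 0.5 of the way through the cycle: age 0.5 × 29.531 = 14.765 d.
This lunation's full moon (14.765 d) has passed, so add one period: 44.296 − 18 = 26.296 days.

26.3 days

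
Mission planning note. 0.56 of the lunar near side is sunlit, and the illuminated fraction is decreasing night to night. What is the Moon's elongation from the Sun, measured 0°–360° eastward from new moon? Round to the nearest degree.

cos θ = 1 − 2f = -0.120, giving a principal value of 96.9°.
A waning Moon lies in 180°–360°, so θ = 360° − 96.9° = 263.1°.

263°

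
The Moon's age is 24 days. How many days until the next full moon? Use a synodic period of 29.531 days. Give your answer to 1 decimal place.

20.3 days

Full moon occurs at elongation 180°, i.e. at age 29.531 × 180/360 = 14.765 d.
Already past this cycle's full moon; the next is at 14.765 + 29.531 = 44.296 d, so 44.296 − 24 = 20.296 days.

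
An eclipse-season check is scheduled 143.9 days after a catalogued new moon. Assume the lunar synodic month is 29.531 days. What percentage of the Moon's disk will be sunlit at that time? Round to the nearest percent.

15%

143.9 d spans 4 complete synodic months (4 × 29.531 = 118.12 d) plus 25.78 d.
Elongation θ = 360° × 25.78/29.531 ≈ 314.2°.
Illuminated fraction = (1 − cos 314.2°)/2 = (1 − 0.697)/2 ≈ 0.151, so 15%.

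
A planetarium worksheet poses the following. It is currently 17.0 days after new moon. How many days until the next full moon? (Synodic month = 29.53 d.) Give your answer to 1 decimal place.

27.3 days

Full moon is 0.5 of the way through the cycle: age 0.5 × 29.53 = 14.765 d.
Already past this cycle's full moon; the next is at 14.765 + 29.53 = 44.295 d, so 44.295 − 17.0 = 27.295 days.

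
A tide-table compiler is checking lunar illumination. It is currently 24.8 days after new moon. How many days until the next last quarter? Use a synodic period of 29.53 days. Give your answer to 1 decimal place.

26.9 days

Last quarter is 0.75 of the way through the cycle: age 0.75 × 29.53 = 22.148 d.
Already past this cycle's last quarter; the next is at 22.148 + 29.53 = 51.678 d, so 51.678 − 24.8 = 26.878 days.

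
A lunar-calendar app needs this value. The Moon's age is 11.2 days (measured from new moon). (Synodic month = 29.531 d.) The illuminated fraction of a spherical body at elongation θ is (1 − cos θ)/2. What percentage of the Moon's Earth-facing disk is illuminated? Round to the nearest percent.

86%

Elongation θ = 360° × 11.2/29.531 ≈ 136.5°.
Illuminated fraction = (1 − cos 136.5°)/2 = (1 − (-0.726))/2 ≈ 0.863, so 86%.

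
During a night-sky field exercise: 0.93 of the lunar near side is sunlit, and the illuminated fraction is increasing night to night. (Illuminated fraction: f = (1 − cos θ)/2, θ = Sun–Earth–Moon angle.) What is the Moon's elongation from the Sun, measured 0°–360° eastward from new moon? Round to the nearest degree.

Invert f = (1 − cos θ)/2 to get cos θ = 1 − 2(0.93) = -0.860, hence θ₀ = arccos -0.860 = 149.3°.
Waxing ⇒ before full, so θ = 149.3°.

149°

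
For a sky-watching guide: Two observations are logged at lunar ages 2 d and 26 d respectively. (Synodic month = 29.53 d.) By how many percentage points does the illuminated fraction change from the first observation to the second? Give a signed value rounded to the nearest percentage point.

θ₁ = 360° × 2/29.53 = 24.4°, f₁ = (1 − cos θ₁)/2 = 0.045.
θ₂ = 360° × 26/29.53 = 317.0°, f₂ = (1 − cos θ₂)/2 = 0.135.
Change = f₂ − f₁ = +0.090 → +9 percentage points.

+9 percentage points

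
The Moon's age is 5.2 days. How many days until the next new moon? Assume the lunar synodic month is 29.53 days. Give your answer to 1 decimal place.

24.3 days

One full lunation from the last new moon is 29.53 d; remaining = 29.53 − 5.2 = 24.330 d.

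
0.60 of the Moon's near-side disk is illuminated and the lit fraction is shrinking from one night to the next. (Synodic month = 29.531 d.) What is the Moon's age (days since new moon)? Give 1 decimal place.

21.2 days

Invert f = (1 − cos θ)/2 to get cos θ = 1 − 2(0.60) = -0.200, hence θ₀ = arccos -0.200 = 101.5°.
Since the Moon is past full (waning), take the reflex angle: θ = 360° − 101.5° = 258.5°.
That fraction of the synodic month is 258.5/360 × 29.531 d ≈ 21.20 d.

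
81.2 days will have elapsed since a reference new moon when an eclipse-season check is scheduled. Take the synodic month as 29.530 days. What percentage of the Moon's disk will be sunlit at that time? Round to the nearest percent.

50%

81.2/29.530 = 2.750 lunations, so 2 complete cycles and 22.14 d into the next.
Phase angle: θ = 360°·(22.14 d)/(29.530 d) = 269.9°.
Illuminated fraction = (1 − cos 269.9°)/2 = (1 − (-0.002))/2 ≈ 0.501, so 50%.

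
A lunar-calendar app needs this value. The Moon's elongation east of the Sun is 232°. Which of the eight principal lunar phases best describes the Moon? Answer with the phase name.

waning gibbous

232° lies in the waning gibbous sector of the 8-phase cycle.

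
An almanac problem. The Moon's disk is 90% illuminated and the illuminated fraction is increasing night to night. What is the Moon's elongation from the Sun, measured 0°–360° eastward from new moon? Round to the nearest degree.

Invert f = (1 − cos θ)/2 to get cos θ = 1 − 2(0.90) = -0.800, hence θ₀ = arccos -0.800 = 143.1°.
The Moon is waxing (0°–180°), so θ = 143.1° directly.

143°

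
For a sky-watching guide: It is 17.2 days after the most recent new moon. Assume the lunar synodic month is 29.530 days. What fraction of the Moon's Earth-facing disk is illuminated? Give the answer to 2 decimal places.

Elongation θ = 360° × 17.2/29.530 ≈ 209.7°.
With cos θ = (-0.869), the lit fraction is (1 − (-0.869))/2 ≈ 0.934.

0.93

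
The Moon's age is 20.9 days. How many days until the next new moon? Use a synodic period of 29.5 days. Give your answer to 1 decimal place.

The next new moon completes the synodic month: 29.5 − 20.9 = 8.600 days.

8.6 days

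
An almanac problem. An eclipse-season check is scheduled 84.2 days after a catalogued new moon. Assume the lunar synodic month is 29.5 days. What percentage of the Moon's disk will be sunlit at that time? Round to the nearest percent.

20%

84.2/29.5 = 2.854 lunations, so 2 complete cycles and 25.20 d into the next.
The Moon has covered 25.20/29.5 of its cycle, so θ ≈ 360° × 25.20/29.5 = 307.5°.
cos 307.5° = 0.609, so f = (1 − 0.609)/2 = 0.195, so 20%.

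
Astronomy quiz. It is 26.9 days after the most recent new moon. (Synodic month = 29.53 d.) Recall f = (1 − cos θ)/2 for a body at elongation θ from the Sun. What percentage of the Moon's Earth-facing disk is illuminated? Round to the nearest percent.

Elongation θ = 360° × 26.9/29.53 ≈ 327.9°.
Illuminated fraction = (1 − cos 327.9°)/2 = (1 − 0.847)/2 ≈ 0.076, so 8%.

8%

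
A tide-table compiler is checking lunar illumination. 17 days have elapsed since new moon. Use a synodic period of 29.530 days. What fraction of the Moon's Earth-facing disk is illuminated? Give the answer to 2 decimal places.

Phase angle: θ = 360°·(17 d)/(29.530 d) = 207.2°.
Illuminated fraction = (1 − cos 207.2°)/2 = (1 − (-0.889))/2 ≈ 0.945.

0.94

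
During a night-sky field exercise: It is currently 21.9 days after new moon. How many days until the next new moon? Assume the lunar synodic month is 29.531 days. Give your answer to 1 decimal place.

7.6 days

The next new moon completes the synodic month: 29.531 − 21.9 = 7.631 days.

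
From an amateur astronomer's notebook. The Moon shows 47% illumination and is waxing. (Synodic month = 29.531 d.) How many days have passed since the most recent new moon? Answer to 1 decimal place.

Invert f = (1 − cos θ)/2 to get cos θ = 1 − 2(0.47) = 0.060, hence θ₀ = arccos 0.060 = 86.6°.
Before full moon the principal value applies: θ = 86.6°.
That fraction of the synodic month is 86.6/360 × 29.531 d ≈ 7.10 d.

7.1 days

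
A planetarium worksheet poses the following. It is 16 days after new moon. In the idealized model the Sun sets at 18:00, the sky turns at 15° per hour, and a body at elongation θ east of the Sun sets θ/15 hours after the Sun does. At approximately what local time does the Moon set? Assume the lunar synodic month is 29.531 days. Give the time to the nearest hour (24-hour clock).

The Moon has covered 16/29.531 of its cycle, so θ ≈ 360° × 16/29.531 = 195.0°.
Delay after the Sun = 195.0° / (15°/h) ≈ 13.00 h.
18:00 + 13.00 h ≈ 07:00 → 07:00 to the nearest hour.

07:00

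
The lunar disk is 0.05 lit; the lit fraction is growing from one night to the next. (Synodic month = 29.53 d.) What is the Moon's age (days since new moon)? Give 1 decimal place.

2.1 days

From f = (1 − cos θ)/2: cos θ = 1 − 2×0.05 = 0.900; arccos → 25.8°.
The Moon is waxing (0°–180°), so θ = 25.8° directly.
At 360°/29.53 d per day, 25.8° corresponds to 2.12 days.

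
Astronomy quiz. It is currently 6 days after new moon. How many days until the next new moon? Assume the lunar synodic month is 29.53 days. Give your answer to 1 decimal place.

23.5 days

The next new moon completes the synodic month: 29.53 − 6 = 23.530 days.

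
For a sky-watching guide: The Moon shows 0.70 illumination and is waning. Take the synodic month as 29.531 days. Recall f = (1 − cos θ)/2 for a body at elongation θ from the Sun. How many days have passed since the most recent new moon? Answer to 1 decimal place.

cos θ = 1 − 2f = -0.400, giving a principal value of 113.6°.
Since the Moon is past full (waning), take the reflex angle: θ = 360° − 113.6° = 246.4°.
At 360°/29.531 d per day, 246.4° corresponds to 20.21 days.

20.2 days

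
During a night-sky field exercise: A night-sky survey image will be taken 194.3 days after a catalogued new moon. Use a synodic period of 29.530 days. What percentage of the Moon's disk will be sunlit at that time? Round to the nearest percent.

94%

194.3 d spans 6 complete synodic months (6 × 29.530 = 177.18 d) plus 17.12 d.
Phase angle: θ = 360°·(17.12 d)/(29.530 d) = 208.7°.
cos 208.7° = (-0.877), so f = (1 − (-0.877))/2 = 0.939, so 94%.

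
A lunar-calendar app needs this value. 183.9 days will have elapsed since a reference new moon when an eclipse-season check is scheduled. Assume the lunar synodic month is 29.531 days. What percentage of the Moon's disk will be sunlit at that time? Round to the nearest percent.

Reduce mod P: 183.9 − 6×29.531 = 6.71 d into the current lunation.
The Moon has covered 6.71/29.531 of its cycle, so θ ≈ 360° × 6.71/29.531 = 81.8°.
cos 81.8° = 0.142, so f = (1 − 0.142)/2 = 0.429, so 43%.

43%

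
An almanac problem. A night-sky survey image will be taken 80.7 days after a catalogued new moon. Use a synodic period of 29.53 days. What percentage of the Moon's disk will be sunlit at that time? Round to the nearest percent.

80.7 d spans 2 complete synodic months (2 × 29.53 = 59.06 d) plus 21.64 d.
Phase angle: θ = 360°·(21.64 d)/(29.53 d) = 263.8°.
Illuminated fraction = (1 − cos 263.8°)/2 = (1 − (-0.108))/2 ≈ 0.554, so 55%.

55%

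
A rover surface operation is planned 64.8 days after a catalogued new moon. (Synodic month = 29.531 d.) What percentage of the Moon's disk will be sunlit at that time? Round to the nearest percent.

Reduce mod P: 64.8 − 2×29.531 = 5.74 d into the current lunation.
Phase angle: θ = 360°·(5.74 d)/(29.531 d) = 69.9°.
Illuminated fraction = (1 − cos 69.9°)/2 = (1 − 0.343)/2 ≈ 0.329, so 33%.

33%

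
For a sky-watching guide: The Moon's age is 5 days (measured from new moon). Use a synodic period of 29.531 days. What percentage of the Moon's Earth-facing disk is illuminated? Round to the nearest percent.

26%

Phase angle: θ = 360°·(5 d)/(29.531 d) = 61.0°.
With cos θ = 0.486, the lit fraction is (1 − 0.486)/2 ≈ 0.257, so 26%.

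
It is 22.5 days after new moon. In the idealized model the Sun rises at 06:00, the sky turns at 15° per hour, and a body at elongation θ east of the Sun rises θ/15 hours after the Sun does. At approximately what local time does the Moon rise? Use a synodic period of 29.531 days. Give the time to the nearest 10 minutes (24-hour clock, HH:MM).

00:20

Phase angle: θ = 360°·(22.5 d)/(29.531 d) = 274.3°.
At 15° of sky rotation per hour, 274.3° corresponds to a 18.29 h lag.
06:00 + 18.286 h ≈ 00:17 → 00:20 to the nearest ten minutes.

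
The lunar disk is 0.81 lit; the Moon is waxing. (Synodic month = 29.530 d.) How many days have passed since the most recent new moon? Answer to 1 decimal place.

cos θ = 1 − 2f = -0.620, giving a principal value of 128.3°.
The Moon is waxing (0°–180°), so θ = 128.3° directly.
Age = 29.530 × 128.3°/360° ≈ 10.53 days.

10.5 days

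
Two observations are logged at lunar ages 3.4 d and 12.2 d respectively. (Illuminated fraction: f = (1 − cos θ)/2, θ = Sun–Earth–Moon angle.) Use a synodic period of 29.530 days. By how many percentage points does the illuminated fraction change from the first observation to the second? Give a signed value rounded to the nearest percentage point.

θ₁ = 360° × 3.4/29.530 = 41.4°, f₁ = (1 − cos θ₁)/2 = 0.125.
θ₂ = 360° × 12.2/29.530 = 148.7°, f₂ = (1 − cos θ₂)/2 = 0.927.
Change = f₂ − f₁ = +0.802 → +80 percentage points.

+80 percentage points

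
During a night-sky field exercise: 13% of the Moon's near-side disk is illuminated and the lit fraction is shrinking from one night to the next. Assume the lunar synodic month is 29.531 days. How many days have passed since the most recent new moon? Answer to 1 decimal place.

26.1 days

From f = (1 − cos θ)/2: cos θ = 1 − 2×0.13 = 0.740; arccos → 42.3°.
A waning Moon lies in 180°–360°, so θ = 360° − 42.3° = 317.7°.
Age = 29.531 × 317.7°/360° ≈ 26.06 days.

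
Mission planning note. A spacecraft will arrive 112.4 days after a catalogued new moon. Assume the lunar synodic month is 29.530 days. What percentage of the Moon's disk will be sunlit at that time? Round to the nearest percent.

112.4 d spans 3 complete synodic months (3 × 29.530 = 88.59 d) plus 23.81 d.
Phase angle: θ = 360°·(23.81 d)/(29.530 d) = 290.3°.
With cos θ = 0.346, the lit fraction is (1 − 0.346)/2 ≈ 0.327, so 33%.

33%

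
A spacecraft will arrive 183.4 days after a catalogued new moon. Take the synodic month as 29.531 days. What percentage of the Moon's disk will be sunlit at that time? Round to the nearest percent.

38%

183.4/29.531 = 6.210 lunations, so 6 complete cycles and 6.21 d into the next.
The Moon has covered 6.21/29.531 of its cycle, so θ ≈ 360° × 6.21/29.531 = 75.8°.
With cos θ = 0.246, the lit fraction is (1 − 0.246)/2 ≈ 0.377, so 38%.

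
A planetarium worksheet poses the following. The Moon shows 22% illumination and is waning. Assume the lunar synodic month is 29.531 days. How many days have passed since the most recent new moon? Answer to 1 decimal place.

From f = (1 − cos θ)/2: cos θ = 1 − 2×0.22 = 0.560; arccos → 55.9°.
A waning Moon lies in 180°–360°, so θ = 360° − 55.9° = 304.1°.
At 360°/29.531 d per day, 304.1° corresponds to 24.94 days.

24.9 days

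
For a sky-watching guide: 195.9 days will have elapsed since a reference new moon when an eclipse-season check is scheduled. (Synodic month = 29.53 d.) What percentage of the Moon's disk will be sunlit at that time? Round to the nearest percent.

195.9 d spans 6 complete synodic months (6 × 29.53 = 177.18 d) plus 18.72 d.
Phase angle: θ = 360°·(18.72 d)/(29.53 d) = 228.2°.
cos 228.2° = (-0.666), so f = (1 − (-0.666))/2 = 0.833, so 83%.

83%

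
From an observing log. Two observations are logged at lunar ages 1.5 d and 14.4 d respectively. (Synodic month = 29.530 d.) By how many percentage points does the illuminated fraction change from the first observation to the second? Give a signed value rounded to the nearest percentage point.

θ₁ = 360° × 1.5/29.530 = 18.3°, f₁ = (1 − cos θ₁)/2 = 0.025.
θ₂ = 360° × 14.4/29.530 = 175.6°, f₂ = (1 − cos θ₂)/2 = 0.998.
Change = f₂ − f₁ = +0.973 → +97 percentage points.

+97 pp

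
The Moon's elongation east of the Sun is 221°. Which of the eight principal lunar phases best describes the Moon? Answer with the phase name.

The waning gibbous sector spans roughly 202°–248°; 221° falls inside it.

waning gibbous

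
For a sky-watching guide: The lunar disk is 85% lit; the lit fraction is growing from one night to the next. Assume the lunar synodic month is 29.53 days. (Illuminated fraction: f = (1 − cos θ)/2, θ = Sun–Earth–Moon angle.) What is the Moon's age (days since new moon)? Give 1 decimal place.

11.0 days

From f = (1 − cos θ)/2: cos θ = 1 − 2×0.85 = -0.700; arccos → 134.4°.
The Moon is waxing (0°–180°), so θ = 134.4° directly.
That fraction of the synodic month is 134.4/360 × 29.53 d ≈ 11.03 d.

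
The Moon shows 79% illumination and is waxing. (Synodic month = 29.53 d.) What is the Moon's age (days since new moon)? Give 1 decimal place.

10.3 days

From f = (1 − cos θ)/2: cos θ = 1 − 2×0.79 = -0.580; arccos → 125.5°.
Before full moon the principal value applies: θ = 125.5°.
That fraction of the synodic month is 125.5/360 × 29.53 d ≈ 10.29 d.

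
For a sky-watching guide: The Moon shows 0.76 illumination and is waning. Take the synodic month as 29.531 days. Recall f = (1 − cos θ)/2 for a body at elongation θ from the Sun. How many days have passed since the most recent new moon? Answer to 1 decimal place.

cos θ = 1 − 2f = -0.520, giving a principal value of 121.3°.
A waning Moon lies in 180°–360°, so θ = 360° − 121.3° = 238.7°.
At 360°/29.531 d per day, 238.7° corresponds to 19.58 days.

19.6 days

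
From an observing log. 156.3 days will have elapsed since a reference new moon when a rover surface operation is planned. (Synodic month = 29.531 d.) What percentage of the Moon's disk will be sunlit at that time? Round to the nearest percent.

156.3 d spans 5 complete synodic months (5 × 29.531 = 147.66 d) plus 8.65 d.
Elongation θ = 360° × 8.65/29.531 ≈ 105.4°.
cos 105.4° = (-0.265), so f = (1 − (-0.265))/2 = 0.633, so 63%.

63%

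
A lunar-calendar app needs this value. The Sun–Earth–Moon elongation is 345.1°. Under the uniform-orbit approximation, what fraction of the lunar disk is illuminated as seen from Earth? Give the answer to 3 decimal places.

0.017

Half-versine of 345.1°: (1 − 0.966)/2 = 0.017.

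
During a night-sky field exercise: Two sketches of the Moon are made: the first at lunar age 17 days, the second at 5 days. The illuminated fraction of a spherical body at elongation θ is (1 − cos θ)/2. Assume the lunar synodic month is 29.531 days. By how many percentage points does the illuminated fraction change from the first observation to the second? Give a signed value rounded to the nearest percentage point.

θ₁ = 360° × 17/29.531 = 207.2°, f₁ = (1 − cos θ₁)/2 = 0.945.
θ₂ = 360° × 5/29.531 = 61.0°, f₂ = (1 − cos θ₂)/2 = 0.257.
Change = f₂ − f₁ = -0.687 → -69 percentage points.

-69 pp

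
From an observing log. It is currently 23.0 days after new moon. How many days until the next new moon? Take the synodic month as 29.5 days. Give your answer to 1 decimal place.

6.5 days

One full lunation from the last new moon is 29.5 d; remaining = 29.5 − 23.0 = 6.500 d.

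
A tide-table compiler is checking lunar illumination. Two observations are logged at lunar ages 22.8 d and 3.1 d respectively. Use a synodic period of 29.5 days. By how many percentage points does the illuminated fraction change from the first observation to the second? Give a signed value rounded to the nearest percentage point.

-32 pp

θ₁ = 360° × 22.8/29.5 = 278.2°, f₁ = (1 − cos θ₁)/2 = 0.428.
θ₂ = 360° × 3.1/29.5 = 37.8°, f₂ = (1 − cos θ₂)/2 = 0.105.
Change = f₂ − f₁ = -0.323 → -32 percentage points.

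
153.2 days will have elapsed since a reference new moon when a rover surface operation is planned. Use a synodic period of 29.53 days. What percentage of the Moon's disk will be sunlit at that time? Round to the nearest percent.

31%

Reduce mod P: 153.2 − 5×29.53 = 5.55 d into the current lunation.
The Moon has covered 5.55/29.53 of its cycle, so θ ≈ 360° × 5.55/29.53 = 67.7°.
cos 67.7° = 0.380, so f = (1 − 0.380)/2 = 0.310, so 31%.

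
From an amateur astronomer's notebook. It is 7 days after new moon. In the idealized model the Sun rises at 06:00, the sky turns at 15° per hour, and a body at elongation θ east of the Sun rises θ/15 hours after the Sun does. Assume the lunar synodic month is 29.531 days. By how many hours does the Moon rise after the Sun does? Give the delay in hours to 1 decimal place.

Phase angle: θ = 360°·(7 d)/(29.531 d) = 85.3°.
At 15° of sky rotation per hour, 85.3° corresponds to a 5.69 h lag.
So the Moon rises 5.69 h after the Sun.

5.7 h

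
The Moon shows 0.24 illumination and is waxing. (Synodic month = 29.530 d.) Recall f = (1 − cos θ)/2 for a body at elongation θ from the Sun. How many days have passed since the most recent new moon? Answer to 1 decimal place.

From f = (1 − cos θ)/2: cos θ = 1 − 2×0.24 = 0.520; arccos → 58.7°.
Waxing ⇒ before full, so θ = 58.7°.
Age = 29.530 × 58.7°/360° ≈ 4.81 days.

4.8 days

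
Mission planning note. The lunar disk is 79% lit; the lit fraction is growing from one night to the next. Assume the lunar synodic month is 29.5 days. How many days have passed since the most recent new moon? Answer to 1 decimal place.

10.3 days

cos θ = 1 − 2f = -0.580, giving a principal value of 125.5°.
Before full moon the principal value applies: θ = 125.5°.
Age = 29.5 × 125.5°/360° ≈ 10.28 days.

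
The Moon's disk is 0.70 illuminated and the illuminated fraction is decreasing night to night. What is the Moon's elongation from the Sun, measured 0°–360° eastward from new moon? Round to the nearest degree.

cos θ = 1 − 2f = -0.400, giving a principal value of 113.6°.
A waning Moon lies in 180°–360°, so θ = 360° − 113.6° = 246.4°.

246°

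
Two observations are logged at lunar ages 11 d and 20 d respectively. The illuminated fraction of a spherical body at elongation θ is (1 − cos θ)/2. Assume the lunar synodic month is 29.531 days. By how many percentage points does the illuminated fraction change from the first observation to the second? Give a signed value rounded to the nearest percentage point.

θ₁ = 360° × 11/29.531 = 134.1°, f₁ = (1 − cos θ₁)/2 = 0.848.
θ₂ = 360° × 20/29.531 = 243.8°, f₂ = (1 − cos θ₂)/2 = 0.721.
Change = f₂ − f₁ = -0.127 → -13 percentage points.

-13 pp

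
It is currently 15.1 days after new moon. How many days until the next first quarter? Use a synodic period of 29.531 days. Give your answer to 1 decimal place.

21.8 days

First quarter is 0.25 of the way through the cycle: age 0.25 × 29.531 = 7.383 d.
Already past this cycle's first quarter; the next is at 7.383 + 29.531 = 36.914 d, so 36.914 − 15.1 = 21.814 days.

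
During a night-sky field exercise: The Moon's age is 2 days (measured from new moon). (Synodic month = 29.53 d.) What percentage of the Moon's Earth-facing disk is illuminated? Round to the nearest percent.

4%

Elongation θ = 360° × 2/29.53 ≈ 24.4°.
With cos θ = 0.911, the lit fraction is (1 − 0.911)/2 ≈ 0.045, so 4%.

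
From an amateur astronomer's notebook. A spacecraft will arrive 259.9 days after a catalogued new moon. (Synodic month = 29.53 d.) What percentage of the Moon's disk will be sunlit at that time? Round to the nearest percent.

259.9/29.53 = 8.801 lunations, so 8 complete cycles and 23.66 d into the next.
Phase angle: θ = 360°·(23.66 d)/(29.53 d) = 288.4°.
With cos θ = 0.316, the lit fraction is (1 − 0.316)/2 ≈ 0.342, so 34%.

34%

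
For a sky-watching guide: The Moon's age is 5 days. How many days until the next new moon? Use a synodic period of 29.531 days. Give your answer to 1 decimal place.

The next new moon completes the synodic month: 29.531 − 5 = 24.531 days.

24.5 days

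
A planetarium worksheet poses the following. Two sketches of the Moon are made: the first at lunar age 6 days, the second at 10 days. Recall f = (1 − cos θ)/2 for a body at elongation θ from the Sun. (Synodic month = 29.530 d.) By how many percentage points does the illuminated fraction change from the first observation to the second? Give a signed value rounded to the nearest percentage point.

+41 percentage points

First observation: θ = 360°·6/29.530 = 73.1°, so f = 0.355.
Second observation: θ = 121.9°, f = 0.764.
Δf = 0.764 − 0.355 = +0.409, i.e. +41 pp.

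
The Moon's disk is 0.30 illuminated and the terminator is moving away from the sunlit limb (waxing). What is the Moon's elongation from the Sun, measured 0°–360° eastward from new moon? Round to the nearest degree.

Invert f = (1 − cos θ)/2 to get cos θ = 1 − 2(0.30) = 0.400, hence θ₀ = arccos 0.400 = 66.4°.
Before full moon the principal value applies: θ = 66.4°.

66°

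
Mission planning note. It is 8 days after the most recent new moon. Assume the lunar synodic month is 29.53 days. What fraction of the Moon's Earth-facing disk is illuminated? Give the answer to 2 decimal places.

0.57

Phase angle: θ = 360°·(8 d)/(29.53 d) = 97.5°.
cos 97.5° = (-0.131), so f = (1 − (-0.131))/2 = 0.566.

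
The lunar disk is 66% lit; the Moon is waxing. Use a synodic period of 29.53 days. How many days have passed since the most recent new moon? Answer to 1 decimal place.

8.9 days

cos θ = 1 − 2f = -0.320, giving a principal value of 108.7°.
Waxing ⇒ before full, so θ = 108.7°.
At 360°/29.53 d per day, 108.7° corresponds to 8.91 days.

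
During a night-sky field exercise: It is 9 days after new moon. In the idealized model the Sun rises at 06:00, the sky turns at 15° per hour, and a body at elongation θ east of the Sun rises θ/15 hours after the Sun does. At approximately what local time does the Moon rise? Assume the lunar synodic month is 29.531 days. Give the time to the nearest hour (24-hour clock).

Elongation θ = 360° × 9/29.531 ≈ 109.7°.
The Moon trails the Sun by θ/15 = 109.7/15 ≈ 7.31 hours.
06:00 + 7.31 h ≈ 13:19 → 13:00 to the nearest hour.

13:00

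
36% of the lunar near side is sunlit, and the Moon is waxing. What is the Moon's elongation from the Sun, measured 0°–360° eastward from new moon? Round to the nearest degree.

Invert f = (1 − cos θ)/2 to get cos θ = 1 − 2(0.36) = 0.280, hence θ₀ = arccos 0.280 = 73.7°.
The Moon is waxing (0°–180°), so θ = 73.7° directly.

74°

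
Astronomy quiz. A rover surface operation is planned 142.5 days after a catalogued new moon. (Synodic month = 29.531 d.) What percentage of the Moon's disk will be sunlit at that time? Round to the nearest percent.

142.5/29.531 = 4.825 lunations, so 4 complete cycles and 24.38 d into the next.
Phase angle: θ = 360°·(24.38 d)/(29.531 d) = 297.2°.
cos 297.2° = 0.456, so f = (1 − 0.456)/2 = 0.272, so 27%.

27%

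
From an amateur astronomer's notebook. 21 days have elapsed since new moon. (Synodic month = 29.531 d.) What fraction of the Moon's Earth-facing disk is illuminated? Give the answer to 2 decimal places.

Phase angle: θ = 360°·(21 d)/(29.531 d) = 256.0°.
cos 256.0° = (-0.242), so f = (1 − (-0.242))/2 = 0.621.

0.62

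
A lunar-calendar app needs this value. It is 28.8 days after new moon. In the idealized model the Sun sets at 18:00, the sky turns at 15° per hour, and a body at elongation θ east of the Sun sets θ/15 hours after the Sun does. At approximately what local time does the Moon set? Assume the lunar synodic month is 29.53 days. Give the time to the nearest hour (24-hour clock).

17:00

The Moon has covered 28.8/29.53 of its cycle, so θ ≈ 360° × 28.8/29.53 = 351.1°.
The Moon trails the Sun by θ/15 = 351.1/15 ≈ 23.41 hours.
18:00 + 23.41 h ≈ 17:24 → 17:00 to the nearest hour.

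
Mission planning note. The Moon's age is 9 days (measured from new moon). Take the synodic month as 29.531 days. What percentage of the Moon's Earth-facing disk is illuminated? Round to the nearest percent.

67%

Elongation θ = 360° × 9/29.531 ≈ 109.7°.
With cos θ = (-0.337), the lit fraction is (1 − (-0.337))/2 ≈ 0.669, so 67%.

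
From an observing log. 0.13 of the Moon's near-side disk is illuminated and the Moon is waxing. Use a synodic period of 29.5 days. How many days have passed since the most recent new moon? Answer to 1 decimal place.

3.5 days

From f = (1 − cos θ)/2: cos θ = 1 − 2×0.13 = 0.740; arccos → 42.3°.
Waxing ⇒ before full, so θ = 42.3°.
Age = 29.5 × 42.3°/360° ≈ 3.46 days.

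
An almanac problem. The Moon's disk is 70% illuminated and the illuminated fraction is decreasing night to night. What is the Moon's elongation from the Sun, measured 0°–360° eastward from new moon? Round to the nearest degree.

cos θ = 1 − 2f = -0.400, giving a principal value of 113.6°.
A waning Moon lies in 180°–360°, so θ = 360° − 113.6° = 246.4°.

246°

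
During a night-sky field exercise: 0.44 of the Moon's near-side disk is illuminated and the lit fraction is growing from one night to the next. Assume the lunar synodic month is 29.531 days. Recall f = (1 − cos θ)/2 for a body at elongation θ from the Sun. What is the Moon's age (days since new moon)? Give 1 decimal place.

6.8 days

cos θ = 1 − 2f = 0.120, giving a principal value of 83.1°.
The Moon is waxing (0°–180°), so θ = 83.1° directly.
Age = 29.531 × 83.1°/360° ≈ 6.82 days.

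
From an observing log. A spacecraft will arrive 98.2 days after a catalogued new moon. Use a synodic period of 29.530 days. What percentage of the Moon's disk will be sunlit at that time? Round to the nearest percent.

Reduce mod P: 98.2 − 3×29.530 = 9.61 d into the current lunation.
The Moon has covered 9.61/29.530 of its cycle, so θ ≈ 360° × 9.61/29.530 = 117.2°.
cos 117.2° = (-0.456), so f = (1 − (-0.456))/2 = 0.728, so 73%.

73%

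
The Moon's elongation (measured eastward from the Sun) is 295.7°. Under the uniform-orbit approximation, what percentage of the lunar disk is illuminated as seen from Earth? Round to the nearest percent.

f = (1 − cos 295.7°)/2 = (1 − 0.434)/2 ≈ 0.283, i.e. 28%.

28%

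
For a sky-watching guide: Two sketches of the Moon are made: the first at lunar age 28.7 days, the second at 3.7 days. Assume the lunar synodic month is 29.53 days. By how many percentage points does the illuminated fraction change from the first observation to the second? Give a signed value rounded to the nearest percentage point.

+14 pp

First observation: θ = 360°·28.7/29.53 = 349.9°, so f = 0.008.
Second observation: θ = 45.1°, f = 0.147.
Δf = 0.147 − 0.008 = +0.139, i.e. +14 pp.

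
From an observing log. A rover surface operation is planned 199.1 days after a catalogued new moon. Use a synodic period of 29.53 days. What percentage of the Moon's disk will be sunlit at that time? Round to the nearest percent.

Reduce mod P: 199.1 − 6×29.53 = 21.92 d into the current lunation.
The Moon has covered 21.92/29.53 of its cycle, so θ ≈ 360° × 21.92/29.53 = 267.2°.
Illuminated fraction = (1 − cos 267.2°)/2 = (1 − (-0.048))/2 ≈ 0.524, so 52%.

52%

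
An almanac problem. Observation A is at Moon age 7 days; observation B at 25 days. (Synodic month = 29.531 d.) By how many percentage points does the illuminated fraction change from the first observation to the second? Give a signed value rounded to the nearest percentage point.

θ₁ = 360° × 7/29.531 = 85.3°, f₁ = (1 − cos θ₁)/2 = 0.459.
θ₂ = 360° × 25/29.531 = 304.8°, f₂ = (1 − cos θ₂)/2 = 0.215.
Change = f₂ − f₁ = -0.244 → -24 percentage points.

-24 percentage points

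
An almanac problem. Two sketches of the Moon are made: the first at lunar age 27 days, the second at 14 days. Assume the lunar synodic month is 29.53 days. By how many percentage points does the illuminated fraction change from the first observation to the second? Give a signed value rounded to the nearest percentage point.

θ₁ = 360° × 27/29.53 = 329.2°, f₁ = (1 − cos θ₁)/2 = 0.071.
θ₂ = 360° × 14/29.53 = 170.7°, f₂ = (1 − cos θ₂)/2 = 0.993.
Change = f₂ − f₁ = +0.923 → +92 percentage points.

+92 pp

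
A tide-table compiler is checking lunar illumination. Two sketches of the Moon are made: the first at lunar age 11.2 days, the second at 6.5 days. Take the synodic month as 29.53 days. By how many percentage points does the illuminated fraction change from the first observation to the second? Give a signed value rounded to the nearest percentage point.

θ₁ = 360° × 11.2/29.53 = 136.5°, f₁ = (1 − cos θ₁)/2 = 0.863.
θ₂ = 360° × 6.5/29.53 = 79.2°, f₂ = (1 − cos θ₂)/2 = 0.407.
Change = f₂ − f₁ = -0.456 → -46 percentage points.

-46 percentage points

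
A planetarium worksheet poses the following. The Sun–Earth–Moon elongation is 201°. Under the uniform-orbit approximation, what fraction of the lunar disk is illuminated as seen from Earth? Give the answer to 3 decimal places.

0.967

cos 201° = (-0.934), so f = (1 − (-0.934))/2 = 0.967.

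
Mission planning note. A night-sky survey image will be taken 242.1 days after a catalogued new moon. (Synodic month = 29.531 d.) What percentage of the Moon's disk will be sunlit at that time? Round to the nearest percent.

Reduce mod P: 242.1 − 8×29.531 = 5.85 d into the current lunation.
Phase angle: θ = 360°·(5.85 d)/(29.531 d) = 71.3°.
Illuminated fraction = (1 − cos 71.3°)/2 = (1 − 0.320)/2 ≈ 0.340, so 34%.

34%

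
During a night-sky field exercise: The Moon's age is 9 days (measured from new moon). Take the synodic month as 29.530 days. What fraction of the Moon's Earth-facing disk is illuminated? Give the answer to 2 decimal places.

The Moon has covered 9/29.530 of its cycle, so θ ≈ 360° × 9/29.530 = 109.7°.
Illuminated fraction = (1 − cos 109.7°)/2 = (1 − (-0.337))/2 ≈ 0.669.

0.67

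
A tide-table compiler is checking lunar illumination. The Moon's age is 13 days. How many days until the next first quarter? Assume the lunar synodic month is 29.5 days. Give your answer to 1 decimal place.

23.9 days

First quarter is 0.25 of the way through the cycle: age 0.25 × 29.5 = 7.375 d.
Already past this cycle's first quarter; the next is at 7.375 + 29.5 = 36.875 d, so 36.875 − 13 = 23.875 days.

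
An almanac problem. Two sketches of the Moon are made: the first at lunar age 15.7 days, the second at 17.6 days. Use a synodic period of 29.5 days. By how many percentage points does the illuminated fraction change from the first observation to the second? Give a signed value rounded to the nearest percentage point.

-8 pp

θ₁ = 360° × 15.7/29.5 = 191.6°, f₁ = (1 − cos θ₁)/2 = 0.990.
θ₂ = 360° × 17.6/29.5 = 214.8°, f₂ = (1 − cos θ₂)/2 = 0.911.
Change = f₂ − f₁ = -0.079 → -8 percentage points.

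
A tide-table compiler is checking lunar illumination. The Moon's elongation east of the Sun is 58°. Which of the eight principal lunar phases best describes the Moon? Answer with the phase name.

waxing crescent

The waxing crescent sector spans roughly 22°–68°; 58° falls inside it.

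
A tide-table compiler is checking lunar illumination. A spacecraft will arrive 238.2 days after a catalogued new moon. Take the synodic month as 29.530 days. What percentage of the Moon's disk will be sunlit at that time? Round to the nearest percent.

4%

238.2 d spans 8 complete synodic months (8 × 29.530 = 236.24 d) plus 1.96 d.
Phase angle: θ = 360°·(1.96 d)/(29.530 d) = 23.9°.
With cos θ = 0.914, the lit fraction is (1 − 0.914)/2 ≈ 0.043, so 4%.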